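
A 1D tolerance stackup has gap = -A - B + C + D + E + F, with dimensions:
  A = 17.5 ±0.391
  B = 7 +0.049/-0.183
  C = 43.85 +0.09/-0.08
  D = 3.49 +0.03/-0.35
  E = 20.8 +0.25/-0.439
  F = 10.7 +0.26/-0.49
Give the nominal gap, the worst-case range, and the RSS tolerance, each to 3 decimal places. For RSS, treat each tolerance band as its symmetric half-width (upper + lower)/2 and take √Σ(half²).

Stack each dimension's contribution:
  -A: nom -17.500 → Σnom=-17.500; wc +0.391/-0.391 → slack +0.391/-0.391; half-tol=0.391, Σhalf²=0.152881
  -B: nom -7.000 → Σnom=-24.500; wc +0.183/-0.049 → slack +0.574/-0.440; half-tol=0.116, Σhalf²=0.166337
  +C: nom +43.850 → Σnom=19.350; wc +0.090/-0.080 → slack +0.664/-0.520; half-tol=0.085, Σhalf²=0.173562
  +D: nom +3.490 → Σnom=22.840; wc +0.030/-0.350 → slack +0.694/-0.870; half-tol=0.190, Σhalf²=0.209662
  +E: nom +20.800 → Σnom=43.640; wc +0.250/-0.439 → slack +0.944/-1.309; half-tol=0.345, Σhalf²=0.328342
  +F: nom +10.700 → Σnom=54.340; wc +0.260/-0.490 → slack +1.204/-1.799; half-tol=0.375, Σhalf²=0.468967
Nominal = 54.340. Worst-case = [54.340 - 1.799, 54.340 + 1.204] = [52.541, 55.544]. RSS = √0.468967 = 0.685.

nominal=54.340 wc=[52.541,55.544] rss=0.685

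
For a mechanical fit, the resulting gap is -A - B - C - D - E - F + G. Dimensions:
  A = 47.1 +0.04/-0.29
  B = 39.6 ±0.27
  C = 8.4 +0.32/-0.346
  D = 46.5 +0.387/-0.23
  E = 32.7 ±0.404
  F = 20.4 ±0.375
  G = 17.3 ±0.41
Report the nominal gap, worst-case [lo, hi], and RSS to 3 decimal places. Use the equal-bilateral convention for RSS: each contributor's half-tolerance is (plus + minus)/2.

nominal=-177.400 wc=[-179.606,-175.075] rss=0.882

Stack each dimension's contribution:
  -A: nom -47.100 → Σnom=-47.100; wc +0.290/-0.040 → slack +0.290/-0.040; half-tol=0.165, Σhalf²=0.027225
  -B: nom -39.600 → Σnom=-86.700; wc +0.270/-0.270 → slack +0.560/-0.310; half-tol=0.270, Σhalf²=0.100125
  -C: nom -8.400 → Σnom=-95.100; wc +0.346/-0.320 → slack +0.906/-0.630; half-tol=0.333, Σhalf²=0.211014
  -D: nom -46.500 → Σnom=-141.600; wc +0.230/-0.387 → slack +1.136/-1.017; half-tol=0.308, Σhalf²=0.306186
  -E: nom -32.700 → Σnom=-174.300; wc +0.404/-0.404 → slack +1.540/-1.421; half-tol=0.404, Σhalf²=0.469402
  -F: nom -20.400 → Σnom=-194.700; wc +0.375/-0.375 → slack +1.915/-1.796; half-tol=0.375, Σhalf²=0.610027
  +G: nom +17.300 → Σnom=-177.400; wc +0.410/-0.410 → slack +2.325/-2.206; half-tol=0.410, Σhalf²=0.778127
Nominal = -177.400. Worst-case = [-177.400 - 2.206, -177.400 + 2.325] = [-179.606, -175.075]. RSS = √0.778127 = 0.882.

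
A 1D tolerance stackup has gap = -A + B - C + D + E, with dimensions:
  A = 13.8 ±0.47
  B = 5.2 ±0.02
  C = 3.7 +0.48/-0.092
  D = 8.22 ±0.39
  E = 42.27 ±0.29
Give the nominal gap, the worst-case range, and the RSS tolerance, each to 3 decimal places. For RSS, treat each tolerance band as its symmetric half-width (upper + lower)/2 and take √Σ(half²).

nominal=38.190 wc=[36.540,39.452] rss=0.734

Stack each dimension's contribution:
  -A: nom -13.800 → Σnom=-13.800; wc +0.470/-0.470 → slack +0.470/-0.470; half-tol=0.470, Σhalf²=0.220900
  +B: nom +5.200 → Σnom=-8.600; wc +0.020/-0.020 → slack +0.490/-0.490; half-tol=0.020, Σhalf²=0.221300
  -C: nom -3.700 → Σnom=-12.300; wc +0.092/-0.480 → slack +0.582/-0.970; half-tol=0.286, Σhalf²=0.303096
  +D: nom +8.220 → Σnom=-4.080; wc +0.390/-0.390 → slack +0.972/-1.360; half-tol=0.390, Σhalf²=0.455196
  +E: nom +42.270 → Σnom=38.190; wc +0.290/-0.290 → slack +1.262/-1.650; half-tol=0.290, Σhalf²=0.539296
Nominal = 38.190. Worst-case = [38.190 - 1.650, 38.190 + 1.262] = [36.540, 39.452]. RSS = √0.539296 = 0.734.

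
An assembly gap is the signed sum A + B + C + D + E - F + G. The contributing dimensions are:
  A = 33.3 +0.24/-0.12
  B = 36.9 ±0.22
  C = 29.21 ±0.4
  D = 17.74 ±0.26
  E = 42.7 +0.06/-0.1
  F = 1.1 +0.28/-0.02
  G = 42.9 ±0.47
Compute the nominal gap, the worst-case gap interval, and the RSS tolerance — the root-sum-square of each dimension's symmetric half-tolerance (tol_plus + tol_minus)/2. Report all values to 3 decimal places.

nominal=201.650 wc=[199.800,203.320] rss=0.747

Stack each dimension's contribution:
  +A: nom +33.300 → Σnom=33.300; wc +0.240/-0.120 → slack +0.240/-0.120; half-tol=0.180, Σhalf²=0.032400
  +B: nom +36.900 → Σnom=70.200; wc +0.220/-0.220 → slack +0.460/-0.340; half-tol=0.220, Σhalf²=0.080800
  +C: nom +29.210 → Σnom=99.410; wc +0.400/-0.400 → slack +0.860/-0.740; half-tol=0.400, Σhalf²=0.240800
  +D: nom +17.740 → Σnom=117.150; wc +0.260/-0.260 → slack +1.120/-1.000; half-tol=0.260, Σhalf²=0.308400
  +E: nom +42.700 → Σnom=159.850; wc +0.060/-0.100 → slack +1.180/-1.100; half-tol=0.080, Σhalf²=0.314800
  -F: nom -1.100 → Σnom=158.750; wc +0.020/-0.280 → slack +1.200/-1.380; half-tol=0.150, Σhalf²=0.337300
  +G: nom +42.900 → Σnom=201.650; wc +0.470/-0.470 → slack +1.670/-1.850; half-tol=0.470, Σhalf²=0.558200
Nominal = 201.650. Worst-case = [201.650 - 1.850, 201.650 + 1.670] = [199.800, 203.320]. RSS = √0.558200 = 0.747.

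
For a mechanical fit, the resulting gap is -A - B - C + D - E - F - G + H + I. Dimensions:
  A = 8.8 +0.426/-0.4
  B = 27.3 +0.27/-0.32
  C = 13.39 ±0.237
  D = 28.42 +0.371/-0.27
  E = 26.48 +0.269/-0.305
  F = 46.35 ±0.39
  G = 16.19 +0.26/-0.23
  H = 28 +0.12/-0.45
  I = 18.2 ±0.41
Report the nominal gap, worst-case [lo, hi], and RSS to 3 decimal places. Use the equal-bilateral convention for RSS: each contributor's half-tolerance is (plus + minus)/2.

nominal=-63.890 wc=[-66.872,-61.107] rss=0.980

Stack each dimension's contribution:
  -A: nom -8.800 → Σnom=-8.800; wc +0.400/-0.426 → slack +0.400/-0.426; half-tol=0.413, Σhalf²=0.170569
  -B: nom -27.300 → Σnom=-36.100; wc +0.320/-0.270 → slack +0.720/-0.696; half-tol=0.295, Σhalf²=0.257594
  -C: nom -13.390 → Σnom=-49.490; wc +0.237/-0.237 → slack +0.957/-0.933; half-tol=0.237, Σhalf²=0.313763
  +D: nom +28.420 → Σnom=-21.070; wc +0.371/-0.270 → slack +1.328/-1.203; half-tol=0.321, Σhalf²=0.416483
  -E: nom -26.480 → Σnom=-47.550; wc +0.305/-0.269 → slack +1.633/-1.472; half-tol=0.287, Σhalf²=0.498852
  -F: nom -46.350 → Σnom=-93.900; wc +0.390/-0.390 → slack +2.023/-1.862; half-tol=0.390, Σhalf²=0.650952
  -G: nom -16.190 → Σnom=-110.090; wc +0.230/-0.260 → slack +2.253/-2.122; half-tol=0.245, Σhalf²=0.710977
  +H: nom +28.000 → Σnom=-82.090; wc +0.120/-0.450 → slack +2.373/-2.572; half-tol=0.285, Σhalf²=0.792202
  +I: nom +18.200 → Σnom=-63.890; wc +0.410/-0.410 → slack +2.783/-2.982; half-tol=0.410, Σhalf²=0.960302
Nominal = -63.890. Worst-case = [-63.890 - 2.982, -63.890 + 2.783] = [-66.872, -61.107]. RSS = √0.960302 = 0.980.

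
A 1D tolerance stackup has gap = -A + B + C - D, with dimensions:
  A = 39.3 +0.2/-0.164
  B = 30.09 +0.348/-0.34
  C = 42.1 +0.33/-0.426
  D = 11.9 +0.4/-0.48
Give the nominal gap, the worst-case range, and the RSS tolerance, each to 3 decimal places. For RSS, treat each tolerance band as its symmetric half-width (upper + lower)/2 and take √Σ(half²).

Stack each dimension's contribution:
  -A: nom -39.300 → Σnom=-39.300; wc +0.164/-0.200 → slack +0.164/-0.200; half-tol=0.182, Σhalf²=0.033124
  +B: nom +30.090 → Σnom=-9.210; wc +0.348/-0.340 → slack +0.512/-0.540; half-tol=0.344, Σhalf²=0.151460
  +C: nom +42.100 → Σnom=32.890; wc +0.330/-0.426 → slack +0.842/-0.966; half-tol=0.378, Σhalf²=0.294344
  -D: nom -11.900 → Σnom=20.990; wc +0.480/-0.400 → slack +1.322/-1.366; half-tol=0.440, Σhalf²=0.487944
Nominal = 20.990. Worst-case = [20.990 - 1.366, 20.990 + 1.322] = [19.624, 22.312]. RSS = √0.487944 = 0.699.

nominal=20.990 wc=[19.624,22.312] rss=0.699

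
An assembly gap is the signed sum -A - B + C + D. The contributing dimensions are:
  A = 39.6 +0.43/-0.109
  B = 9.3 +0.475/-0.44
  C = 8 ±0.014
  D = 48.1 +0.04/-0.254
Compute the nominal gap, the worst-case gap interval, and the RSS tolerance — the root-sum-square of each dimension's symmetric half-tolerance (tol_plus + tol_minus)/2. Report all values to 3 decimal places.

Stack each dimension's contribution:
  -A: nom -39.600 → Σnom=-39.600; wc +0.109/-0.430 → slack +0.109/-0.430; half-tol=0.270, Σhalf²=0.072630
  -B: nom -9.300 → Σnom=-48.900; wc +0.440/-0.475 → slack +0.549/-0.905; half-tol=0.458, Σhalf²=0.281937
  +C: nom +8.000 → Σnom=-40.900; wc +0.014/-0.014 → slack +0.563/-0.919; half-tol=0.014, Σhalf²=0.282133
  +D: nom +48.100 → Σnom=7.200; wc +0.040/-0.254 → slack +0.603/-1.173; half-tol=0.147, Σhalf²=0.303741
Nominal = 7.200. Worst-case = [7.200 - 1.173, 7.200 + 0.603] = [6.027, 7.803]. RSS = √0.303741 = 0.551.

nominal=7.200 wc=[6.027,7.803] rss=0.551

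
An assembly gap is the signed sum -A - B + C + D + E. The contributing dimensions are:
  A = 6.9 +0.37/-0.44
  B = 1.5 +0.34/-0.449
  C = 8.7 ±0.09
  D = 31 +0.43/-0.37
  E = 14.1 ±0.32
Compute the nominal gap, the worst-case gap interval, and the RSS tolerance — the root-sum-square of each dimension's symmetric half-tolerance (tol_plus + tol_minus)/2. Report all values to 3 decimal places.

nominal=45.400 wc=[43.910,47.129] rss=0.768

Stack each dimension's contribution:
  -A: nom -6.900 → Σnom=-6.900; wc +0.440/-0.370 → slack +0.440/-0.370; half-tol=0.405, Σhalf²=0.164025
  -B: nom -1.500 → Σnom=-8.400; wc +0.449/-0.340 → slack +0.889/-0.710; half-tol=0.395, Σhalf²=0.319655
  +C: nom +8.700 → Σnom=0.300; wc +0.090/-0.090 → slack +0.979/-0.800; half-tol=0.090, Σhalf²=0.327755
  +D: nom +31.000 → Σnom=31.300; wc +0.430/-0.370 → slack +1.409/-1.170; half-tol=0.400, Σhalf²=0.487755
  +E: nom +14.100 → Σnom=45.400; wc +0.320/-0.320 → slack +1.729/-1.490; half-tol=0.320, Σhalf²=0.590155
Nominal = 45.400. Worst-case = [45.400 - 1.490, 45.400 + 1.729] = [43.910, 47.129]. RSS = √0.590155 = 0.768.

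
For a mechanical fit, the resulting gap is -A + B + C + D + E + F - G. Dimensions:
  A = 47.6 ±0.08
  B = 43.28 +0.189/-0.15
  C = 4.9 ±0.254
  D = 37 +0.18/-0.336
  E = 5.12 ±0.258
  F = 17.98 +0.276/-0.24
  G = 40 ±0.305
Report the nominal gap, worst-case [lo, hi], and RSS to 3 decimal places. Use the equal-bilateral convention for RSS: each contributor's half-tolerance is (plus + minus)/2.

nominal=20.680 wc=[19.057,22.222] rss=0.626

Stack each dimension's contribution:
  -A: nom -47.600 → Σnom=-47.600; wc +0.080/-0.080 → slack +0.080/-0.080; half-tol=0.080, Σhalf²=0.006400
  +B: nom +43.280 → Σnom=-4.320; wc +0.189/-0.150 → slack +0.269/-0.230; half-tol=0.169, Σhalf²=0.035130
  +C: nom +4.900 → Σnom=0.580; wc +0.254/-0.254 → slack +0.523/-0.484; half-tol=0.254, Σhalf²=0.099646
  +D: nom +37.000 → Σnom=37.580; wc +0.180/-0.336 → slack +0.703/-0.820; half-tol=0.258, Σhalf²=0.166210
  +E: nom +5.120 → Σnom=42.700; wc +0.258/-0.258 → slack +0.961/-1.078; half-tol=0.258, Σhalf²=0.232774
  +F: nom +17.980 → Σnom=60.680; wc +0.276/-0.240 → slack +1.237/-1.318; half-tol=0.258, Σhalf²=0.299338
  -G: nom -40.000 → Σnom=20.680; wc +0.305/-0.305 → slack +1.542/-1.623; half-tol=0.305, Σhalf²=0.392363
Nominal = 20.680. Worst-case = [20.680 - 1.623, 20.680 + 1.542] = [19.057, 22.222]. RSS = √0.392363 = 0.626.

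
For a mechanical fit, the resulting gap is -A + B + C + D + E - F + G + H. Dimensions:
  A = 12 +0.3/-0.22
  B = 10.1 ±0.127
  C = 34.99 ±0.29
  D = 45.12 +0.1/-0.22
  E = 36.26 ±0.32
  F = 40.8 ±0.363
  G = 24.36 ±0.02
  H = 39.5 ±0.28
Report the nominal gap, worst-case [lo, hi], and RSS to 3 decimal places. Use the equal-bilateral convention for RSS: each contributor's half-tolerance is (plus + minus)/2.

Stack each dimension's contribution:
  -A: nom -12.000 → Σnom=-12.000; wc +0.220/-0.300 → slack +0.220/-0.300; half-tol=0.260, Σhalf²=0.067600
  +B: nom +10.100 → Σnom=-1.900; wc +0.127/-0.127 → slack +0.347/-0.427; half-tol=0.127, Σhalf²=0.083729
  +C: nom +34.990 → Σnom=33.090; wc +0.290/-0.290 → slack +0.637/-0.717; half-tol=0.290, Σhalf²=0.167829
  +D: nom +45.120 → Σnom=78.210; wc +0.100/-0.220 → slack +0.737/-0.937; half-tol=0.160, Σhalf²=0.193429
  +E: nom +36.260 → Σnom=114.470; wc +0.320/-0.320 → slack +1.057/-1.257; half-tol=0.320, Σhalf²=0.295829
  -F: nom -40.800 → Σnom=73.670; wc +0.363/-0.363 → slack +1.420/-1.620; half-tol=0.363, Σhalf²=0.427598
  +G: nom +24.360 → Σnom=98.030; wc +0.020/-0.020 → slack +1.440/-1.640; half-tol=0.020, Σhalf²=0.427998
  +H: nom +39.500 → Σnom=137.530; wc +0.280/-0.280 → slack +1.720/-1.920; half-tol=0.280, Σhalf²=0.506398
Nominal = 137.530. Worst-case = [137.530 - 1.920, 137.530 + 1.720] = [135.610, 139.250]. RSS = √0.506398 = 0.712.

nominal=137.530 wc=[135.610,139.250] rss=0.712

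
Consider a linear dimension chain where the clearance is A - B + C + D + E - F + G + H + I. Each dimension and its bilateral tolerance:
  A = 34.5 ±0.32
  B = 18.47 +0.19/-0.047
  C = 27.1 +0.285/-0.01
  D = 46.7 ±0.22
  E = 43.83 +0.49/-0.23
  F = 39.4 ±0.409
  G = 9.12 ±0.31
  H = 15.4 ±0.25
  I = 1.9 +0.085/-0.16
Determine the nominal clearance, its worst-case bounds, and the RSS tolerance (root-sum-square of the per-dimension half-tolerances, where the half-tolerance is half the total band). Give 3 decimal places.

Stack each dimension's contribution:
  +A: nom +34.500 → Σnom=34.500; wc +0.320/-0.320 → slack +0.320/-0.320; half-tol=0.320, Σhalf²=0.102400
  -B: nom -18.470 → Σnom=16.030; wc +0.047/-0.190 → slack +0.367/-0.510; half-tol=0.118, Σhalf²=0.116442
  +C: nom +27.100 → Σnom=43.130; wc +0.285/-0.010 → slack +0.652/-0.520; half-tol=0.147, Σhalf²=0.138199
  +D: nom +46.700 → Σnom=89.830; wc +0.220/-0.220 → slack +0.872/-0.740; half-tol=0.220, Σhalf²=0.186599
  +E: nom +43.830 → Σnom=133.660; wc +0.490/-0.230 → slack +1.362/-0.970; half-tol=0.360, Σhalf²=0.316198
  -F: nom -39.400 → Σnom=94.260; wc +0.409/-0.409 → slack +1.771/-1.379; half-tol=0.409, Σhalf²=0.483479
  +G: nom +9.120 → Σnom=103.380; wc +0.310/-0.310 → slack +2.081/-1.689; half-tol=0.310, Σhalf²=0.579579
  +H: nom +15.400 → Σnom=118.780; wc +0.250/-0.250 → slack +2.331/-1.939; half-tol=0.250, Σhalf²=0.642079
  +I: nom +1.900 → Σnom=120.680; wc +0.085/-0.160 → slack +2.416/-2.099; half-tol=0.122, Σhalf²=0.657086
Nominal = 120.680. Worst-case = [120.680 - 2.099, 120.680 + 2.416] = [118.581, 123.096]. RSS = √0.657086 = 0.811.

nominal=120.680 wc=[118.581,123.096] rss=0.811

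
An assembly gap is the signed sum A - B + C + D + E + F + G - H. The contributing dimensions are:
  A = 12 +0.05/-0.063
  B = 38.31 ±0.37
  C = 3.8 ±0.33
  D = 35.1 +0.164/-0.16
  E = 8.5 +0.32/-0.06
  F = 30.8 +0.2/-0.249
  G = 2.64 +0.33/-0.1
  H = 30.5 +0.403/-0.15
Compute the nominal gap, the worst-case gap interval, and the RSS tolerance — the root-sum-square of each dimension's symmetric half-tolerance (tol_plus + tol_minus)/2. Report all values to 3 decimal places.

Stack each dimension's contribution:
  +A: nom +12.000 → Σnom=12.000; wc +0.050/-0.063 → slack +0.050/-0.063; half-tol=0.057, Σhalf²=0.003192
  -B: nom -38.310 → Σnom=-26.310; wc +0.370/-0.370 → slack +0.420/-0.433; half-tol=0.370, Σhalf²=0.140092
  +C: nom +3.800 → Σnom=-22.510; wc +0.330/-0.330 → slack +0.750/-0.763; half-tol=0.330, Σhalf²=0.248992
  +D: nom +35.100 → Σnom=12.590; wc +0.164/-0.160 → slack +0.914/-0.923; half-tol=0.162, Σhalf²=0.275236
  +E: nom +8.500 → Σnom=21.090; wc +0.320/-0.060 → slack +1.234/-0.983; half-tol=0.190, Σhalf²=0.311336
  +F: nom +30.800 → Σnom=51.890; wc +0.200/-0.249 → slack +1.434/-1.232; half-tol=0.225, Σhalf²=0.361737
  +G: nom +2.640 → Σnom=54.530; wc +0.330/-0.100 → slack +1.764/-1.332; half-tol=0.215, Σhalf²=0.407962
  -H: nom -30.500 → Σnom=24.030; wc +0.150/-0.403 → slack +1.914/-1.735; half-tol=0.277, Σhalf²=0.484414
Nominal = 24.030. Worst-case = [24.030 - 1.735, 24.030 + 1.914] = [22.295, 25.944]. RSS = √0.484414 = 0.696.

nominal=24.030 wc=[22.295,25.944] rss=0.696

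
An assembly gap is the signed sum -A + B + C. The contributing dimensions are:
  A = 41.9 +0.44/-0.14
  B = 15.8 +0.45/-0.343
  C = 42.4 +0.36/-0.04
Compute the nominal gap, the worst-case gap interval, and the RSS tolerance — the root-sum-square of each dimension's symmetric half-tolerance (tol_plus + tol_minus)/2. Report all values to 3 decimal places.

nominal=16.300 wc=[15.477,17.250] rss=0.530

Stack each dimension's contribution:
  -A: nom -41.900 → Σnom=-41.900; wc +0.140/-0.440 → slack +0.140/-0.440; half-tol=0.290, Σhalf²=0.084100
  +B: nom +15.800 → Σnom=-26.100; wc +0.450/-0.343 → slack +0.590/-0.783; half-tol=0.397, Σhalf²=0.241312
  +C: nom +42.400 → Σnom=16.300; wc +0.360/-0.040 → slack +0.950/-0.823; half-tol=0.200, Σhalf²=0.281312
Nominal = 16.300. Worst-case = [16.300 - 0.823, 16.300 + 0.950] = [15.477, 17.250]. RSS = √0.281312 = 0.530.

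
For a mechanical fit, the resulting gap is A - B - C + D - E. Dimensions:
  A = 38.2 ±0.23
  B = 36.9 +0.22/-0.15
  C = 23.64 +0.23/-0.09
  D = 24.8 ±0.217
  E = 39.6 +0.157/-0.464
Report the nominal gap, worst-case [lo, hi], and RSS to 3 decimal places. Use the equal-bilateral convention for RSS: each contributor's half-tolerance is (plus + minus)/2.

nominal=-37.140 wc=[-38.194,-35.989] rss=0.506

Stack each dimension's contribution:
  +A: nom +38.200 → Σnom=38.200; wc +0.230/-0.230 → slack +0.230/-0.230; half-tol=0.230, Σhalf²=0.052900
  -B: nom -36.900 → Σnom=1.300; wc +0.150/-0.220 → slack +0.380/-0.450; half-tol=0.185, Σhalf²=0.087125
  -C: nom -23.640 → Σnom=-22.340; wc +0.090/-0.230 → slack +0.470/-0.680; half-tol=0.160, Σhalf²=0.112725
  +D: nom +24.800 → Σnom=2.460; wc +0.217/-0.217 → slack +0.687/-0.897; half-tol=0.217, Σhalf²=0.159814
  -E: nom -39.600 → Σnom=-37.140; wc +0.464/-0.157 → slack +1.151/-1.054; half-tol=0.310, Σhalf²=0.256224
Nominal = -37.140. Worst-case = [-37.140 - 1.054, -37.140 + 1.151] = [-38.194, -35.989]. RSS = √0.256224 = 0.506.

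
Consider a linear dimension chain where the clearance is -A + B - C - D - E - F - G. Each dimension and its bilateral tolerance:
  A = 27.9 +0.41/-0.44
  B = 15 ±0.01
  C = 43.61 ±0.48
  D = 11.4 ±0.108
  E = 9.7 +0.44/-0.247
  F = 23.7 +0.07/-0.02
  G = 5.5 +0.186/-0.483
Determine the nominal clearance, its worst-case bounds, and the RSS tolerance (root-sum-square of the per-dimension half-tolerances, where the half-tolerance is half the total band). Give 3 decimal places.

Stack each dimension's contribution:
  -A: nom -27.900 → Σnom=-27.900; wc +0.440/-0.410 → slack +0.440/-0.410; half-tol=0.425, Σhalf²=0.180625
  +B: nom +15.000 → Σnom=-12.900; wc +0.010/-0.010 → slack +0.450/-0.420; half-tol=0.010, Σhalf²=0.180725
  -C: nom -43.610 → Σnom=-56.510; wc +0.480/-0.480 → slack +0.930/-0.900; half-tol=0.480, Σhalf²=0.411125
  -D: nom -11.400 → Σnom=-67.910; wc +0.108/-0.108 → slack +1.038/-1.008; half-tol=0.108, Σhalf²=0.422789
  -E: nom -9.700 → Σnom=-77.610; wc +0.247/-0.440 → slack +1.285/-1.448; half-tol=0.344, Σhalf²=0.540781
  -F: nom -23.700 → Σnom=-101.310; wc +0.020/-0.070 → slack +1.305/-1.518; half-tol=0.045, Σhalf²=0.542806
  -G: nom -5.500 → Σnom=-106.810; wc +0.483/-0.186 → slack +1.788/-1.704; half-tol=0.335, Σhalf²=0.654697
Nominal = -106.810. Worst-case = [-106.810 - 1.704, -106.810 + 1.788] = [-108.514, -105.022]. RSS = √0.654697 = 0.809.

nominal=-106.810 wc=[-108.514,-105.022] rss=0.809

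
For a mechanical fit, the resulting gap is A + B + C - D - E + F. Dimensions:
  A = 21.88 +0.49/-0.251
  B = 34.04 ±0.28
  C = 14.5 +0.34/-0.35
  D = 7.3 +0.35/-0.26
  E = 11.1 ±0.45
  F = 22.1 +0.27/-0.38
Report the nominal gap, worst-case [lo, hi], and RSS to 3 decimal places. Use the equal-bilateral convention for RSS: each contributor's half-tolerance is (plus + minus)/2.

nominal=74.120 wc=[72.059,76.210] rss=0.858

Stack each dimension's contribution:
  +A: nom +21.880 → Σnom=21.880; wc +0.490/-0.251 → slack +0.490/-0.251; half-tol=0.370, Σhalf²=0.137270
  +B: nom +34.040 → Σnom=55.920; wc +0.280/-0.280 → slack +0.770/-0.531; half-tol=0.280, Σhalf²=0.215670
  +C: nom +14.500 → Σnom=70.420; wc +0.340/-0.350 → slack +1.110/-0.881; half-tol=0.345, Σhalf²=0.334695
  -D: nom -7.300 → Σnom=63.120; wc +0.260/-0.350 → slack +1.370/-1.231; half-tol=0.305, Σhalf²=0.427720
  -E: nom -11.100 → Σnom=52.020; wc +0.450/-0.450 → slack +1.820/-1.681; half-tol=0.450, Σhalf²=0.630220
  +F: nom +22.100 → Σnom=74.120; wc +0.270/-0.380 → slack +2.090/-2.061; half-tol=0.325, Σhalf²=0.735845
Nominal = 74.120. Worst-case = [74.120 - 2.061, 74.120 + 2.090] = [72.059, 76.210]. RSS = √0.735845 = 0.858.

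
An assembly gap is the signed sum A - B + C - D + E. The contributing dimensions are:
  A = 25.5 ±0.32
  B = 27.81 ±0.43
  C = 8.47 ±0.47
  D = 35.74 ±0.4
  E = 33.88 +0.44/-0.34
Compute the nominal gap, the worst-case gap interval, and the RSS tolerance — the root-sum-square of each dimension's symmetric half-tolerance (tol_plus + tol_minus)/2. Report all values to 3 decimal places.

Stack each dimension's contribution:
  +A: nom +25.500 → Σnom=25.500; wc +0.320/-0.320 → slack +0.320/-0.320; half-tol=0.320, Σhalf²=0.102400
  -B: nom -27.810 → Σnom=-2.310; wc +0.430/-0.430 → slack +0.750/-0.750; half-tol=0.430, Σhalf²=0.287300
  +C: nom +8.470 → Σnom=6.160; wc +0.470/-0.470 → slack +1.220/-1.220; half-tol=0.470, Σhalf²=0.508200
  -D: nom -35.740 → Σnom=-29.580; wc +0.400/-0.400 → slack +1.620/-1.620; half-tol=0.400, Σhalf²=0.668200
  +E: nom +33.880 → Σnom=4.300; wc +0.440/-0.340 → slack +2.060/-1.960; half-tol=0.390, Σhalf²=0.820300
Nominal = 4.300. Worst-case = [4.300 - 1.960, 4.300 + 2.060] = [2.340, 6.360]. RSS = √0.820300 = 0.906.

nominal=4.300 wc=[2.340,6.360] rss=0.906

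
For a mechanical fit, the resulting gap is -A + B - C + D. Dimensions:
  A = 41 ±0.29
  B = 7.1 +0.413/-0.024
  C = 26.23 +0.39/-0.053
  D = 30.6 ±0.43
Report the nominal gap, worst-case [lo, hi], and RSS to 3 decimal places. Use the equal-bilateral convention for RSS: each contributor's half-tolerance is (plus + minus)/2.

nominal=-29.530 wc=[-30.664,-28.344] rss=0.605

Stack each dimension's contribution:
  -A: nom -41.000 → Σnom=-41.000; wc +0.290/-0.290 → slack +0.290/-0.290; half-tol=0.290, Σhalf²=0.084100
  +B: nom +7.100 → Σnom=-33.900; wc +0.413/-0.024 → slack +0.703/-0.314; half-tol=0.218, Σhalf²=0.131842
  -C: nom -26.230 → Σnom=-60.130; wc +0.053/-0.390 → slack +0.756/-0.704; half-tol=0.222, Σhalf²=0.180904
  +D: nom +30.600 → Σnom=-29.530; wc +0.430/-0.430 → slack +1.186/-1.134; half-tol=0.430, Σhalf²=0.365804
Nominal = -29.530. Worst-case = [-29.530 - 1.134, -29.530 + 1.186] = [-30.664, -28.344]. RSS = √0.365804 = 0.605.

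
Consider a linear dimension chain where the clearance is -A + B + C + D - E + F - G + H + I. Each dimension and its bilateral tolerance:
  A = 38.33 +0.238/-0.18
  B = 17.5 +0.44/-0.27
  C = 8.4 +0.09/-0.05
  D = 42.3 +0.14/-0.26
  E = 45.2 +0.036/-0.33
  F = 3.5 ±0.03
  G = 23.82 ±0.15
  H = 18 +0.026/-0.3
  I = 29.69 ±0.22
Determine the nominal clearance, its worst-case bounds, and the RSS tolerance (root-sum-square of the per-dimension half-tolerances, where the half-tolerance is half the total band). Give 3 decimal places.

Stack each dimension's contribution:
  -A: nom -38.330 → Σnom=-38.330; wc +0.180/-0.238 → slack +0.180/-0.238; half-tol=0.209, Σhalf²=0.043681
  +B: nom +17.500 → Σnom=-20.830; wc +0.440/-0.270 → slack +0.620/-0.508; half-tol=0.355, Σhalf²=0.169706
  +C: nom +8.400 → Σnom=-12.430; wc +0.090/-0.050 → slack +0.710/-0.558; half-tol=0.070, Σhalf²=0.174606
  +D: nom +42.300 → Σnom=29.870; wc +0.140/-0.260 → slack +0.850/-0.818; half-tol=0.200, Σhalf²=0.214606
  -E: nom -45.200 → Σnom=-15.330; wc +0.330/-0.036 → slack +1.180/-0.854; half-tol=0.183, Σhalf²=0.248095
  +F: nom +3.500 → Σnom=-11.830; wc +0.030/-0.030 → slack +1.210/-0.884; half-tol=0.030, Σhalf²=0.248995
  -G: nom -23.820 → Σnom=-35.650; wc +0.150/-0.150 → slack +1.360/-1.034; half-tol=0.150, Σhalf²=0.271495
  +H: nom +18.000 → Σnom=-17.650; wc +0.026/-0.300 → slack +1.386/-1.334; half-tol=0.163, Σhalf²=0.298064
  +I: nom +29.690 → Σnom=12.040; wc +0.220/-0.220 → slack +1.606/-1.554; half-tol=0.220, Σhalf²=0.346464
Nominal = 12.040. Worst-case = [12.040 - 1.554, 12.040 + 1.606] = [10.486, 13.646]. RSS = √0.346464 = 0.589.

nominal=12.040 wc=[10.486,13.646] rss=0.589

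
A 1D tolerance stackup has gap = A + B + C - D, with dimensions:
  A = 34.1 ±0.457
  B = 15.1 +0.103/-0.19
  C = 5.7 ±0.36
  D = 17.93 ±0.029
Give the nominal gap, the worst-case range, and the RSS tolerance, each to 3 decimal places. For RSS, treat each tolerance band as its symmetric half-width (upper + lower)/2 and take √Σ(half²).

Stack each dimension's contribution:
  +A: nom +34.100 → Σnom=34.100; wc +0.457/-0.457 → slack +0.457/-0.457; half-tol=0.457, Σhalf²=0.208849
  +B: nom +15.100 → Σnom=49.200; wc +0.103/-0.190 → slack +0.560/-0.647; half-tol=0.146, Σhalf²=0.230311
  +C: nom +5.700 → Σnom=54.900; wc +0.360/-0.360 → slack +0.920/-1.007; half-tol=0.360, Σhalf²=0.359911
  -D: nom -17.930 → Σnom=36.970; wc +0.029/-0.029 → slack +0.949/-1.036; half-tol=0.029, Σhalf²=0.360752
Nominal = 36.970. Worst-case = [36.970 - 1.036, 36.970 + 0.949] = [35.934, 37.919]. RSS = √0.360752 = 0.601.

nominal=36.970 wc=[35.934,37.919] rss=0.601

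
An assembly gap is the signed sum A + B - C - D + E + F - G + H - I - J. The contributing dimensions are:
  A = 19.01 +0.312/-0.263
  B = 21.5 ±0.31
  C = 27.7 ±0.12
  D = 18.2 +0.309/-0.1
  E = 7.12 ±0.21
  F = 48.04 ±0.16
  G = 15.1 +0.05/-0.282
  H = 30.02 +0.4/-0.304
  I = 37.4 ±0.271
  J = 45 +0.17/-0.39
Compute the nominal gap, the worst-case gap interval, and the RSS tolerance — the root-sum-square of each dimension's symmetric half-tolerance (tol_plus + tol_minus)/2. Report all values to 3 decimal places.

nominal=-17.710 wc=[-19.877,-15.155] rss=0.780

Stack each dimension's contribution:
  +A: nom +19.010 → Σnom=19.010; wc +0.312/-0.263 → slack +0.312/-0.263; half-tol=0.287, Σhalf²=0.082656
  +B: nom +21.500 → Σnom=40.510; wc +0.310/-0.310 → slack +0.622/-0.573; half-tol=0.310, Σhalf²=0.178756
  -C: nom -27.700 → Σnom=12.810; wc +0.120/-0.120 → slack +0.742/-0.693; half-tol=0.120, Σhalf²=0.193156
  -D: nom -18.200 → Σnom=-5.390; wc +0.100/-0.309 → slack +0.842/-1.002; half-tol=0.205, Σhalf²=0.234977
  +E: nom +7.120 → Σnom=1.730; wc +0.210/-0.210 → slack +1.052/-1.212; half-tol=0.210, Σhalf²=0.279077
  +F: nom +48.040 → Σnom=49.770; wc +0.160/-0.160 → slack +1.212/-1.372; half-tol=0.160, Σhalf²=0.304677
  -G: nom -15.100 → Σnom=34.670; wc +0.282/-0.050 → slack +1.494/-1.422; half-tol=0.166, Σhalf²=0.332232
  +H: nom +30.020 → Σnom=64.690; wc +0.400/-0.304 → slack +1.894/-1.726; half-tol=0.352, Σhalf²=0.456136
  -I: nom -37.400 → Σnom=27.290; wc +0.271/-0.271 → slack +2.165/-1.997; half-tol=0.271, Σhalf²=0.529577
  -J: nom -45.000 → Σnom=-17.710; wc +0.390/-0.170 → slack +2.555/-2.167; half-tol=0.280, Σhalf²=0.607977
Nominal = -17.710. Worst-case = [-17.710 - 2.167, -17.710 + 2.555] = [-19.877, -15.155]. RSS = √0.607977 = 0.780.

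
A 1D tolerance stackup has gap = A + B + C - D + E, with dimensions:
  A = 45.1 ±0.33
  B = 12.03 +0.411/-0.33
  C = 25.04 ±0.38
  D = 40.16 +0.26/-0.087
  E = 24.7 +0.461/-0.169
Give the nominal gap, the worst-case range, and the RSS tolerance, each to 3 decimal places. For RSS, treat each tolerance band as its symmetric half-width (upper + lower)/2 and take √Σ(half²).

Stack each dimension's contribution:
  +A: nom +45.100 → Σnom=45.100; wc +0.330/-0.330 → slack +0.330/-0.330; half-tol=0.330, Σhalf²=0.108900
  +B: nom +12.030 → Σnom=57.130; wc +0.411/-0.330 → slack +0.741/-0.660; half-tol=0.370, Σhalf²=0.246170
  +C: nom +25.040 → Σnom=82.170; wc +0.380/-0.380 → slack +1.121/-1.040; half-tol=0.380, Σhalf²=0.390570
  -D: nom -40.160 → Σnom=42.010; wc +0.087/-0.260 → slack +1.208/-1.300; half-tol=0.173, Σhalf²=0.420673
  +E: nom +24.700 → Σnom=66.710; wc +0.461/-0.169 → slack +1.669/-1.469; half-tol=0.315, Σhalf²=0.519898
Nominal = 66.710. Worst-case = [66.710 - 1.469, 66.710 + 1.669] = [65.241, 68.379]. RSS = √0.519898 = 0.721.

nominal=66.710 wc=[65.241,68.379] rss=0.721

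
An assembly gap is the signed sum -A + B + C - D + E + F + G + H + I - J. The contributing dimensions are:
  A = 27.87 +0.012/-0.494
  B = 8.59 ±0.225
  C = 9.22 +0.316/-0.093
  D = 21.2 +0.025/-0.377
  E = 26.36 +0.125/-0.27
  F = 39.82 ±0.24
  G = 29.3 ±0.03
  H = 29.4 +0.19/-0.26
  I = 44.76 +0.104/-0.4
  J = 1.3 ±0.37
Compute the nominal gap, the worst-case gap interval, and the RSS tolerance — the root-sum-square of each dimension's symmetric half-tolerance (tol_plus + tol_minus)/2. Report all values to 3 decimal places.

Stack each dimension's contribution:
  -A: nom -27.870 → Σnom=-27.870; wc +0.494/-0.012 → slack +0.494/-0.012; half-tol=0.253, Σhalf²=0.064009
  +B: nom +8.590 → Σnom=-19.280; wc +0.225/-0.225 → slack +0.719/-0.237; half-tol=0.225, Σhalf²=0.114634
  +C: nom +9.220 → Σnom=-10.060; wc +0.316/-0.093 → slack +1.035/-0.330; half-tol=0.205, Σhalf²=0.156454
  -D: nom -21.200 → Σnom=-31.260; wc +0.377/-0.025 → slack +1.412/-0.355; half-tol=0.201, Σhalf²=0.196855
  +E: nom +26.360 → Σnom=-4.900; wc +0.125/-0.270 → slack +1.537/-0.625; half-tol=0.198, Σhalf²=0.235862
  +F: nom +39.820 → Σnom=34.920; wc +0.240/-0.240 → slack +1.777/-0.865; half-tol=0.240, Σhalf²=0.293462
  +G: nom +29.300 → Σnom=64.220; wc +0.030/-0.030 → slack +1.807/-0.895; half-tol=0.030, Σhalf²=0.294362
  +H: nom +29.400 → Σnom=93.620; wc +0.190/-0.260 → slack +1.997/-1.155; half-tol=0.225, Σhalf²=0.344987
  +I: nom +44.760 → Σnom=138.380; wc +0.104/-0.400 → slack +2.101/-1.555; half-tol=0.252, Σhalf²=0.408491
  -J: nom -1.300 → Σnom=137.080; wc +0.370/-0.370 → slack +2.471/-1.925; half-tol=0.370, Σhalf²=0.545391
Nominal = 137.080. Worst-case = [137.080 - 1.925, 137.080 + 2.471] = [135.155, 139.551]. RSS = √0.545391 = 0.739.

nominal=137.080 wc=[135.155,139.551] rss=0.739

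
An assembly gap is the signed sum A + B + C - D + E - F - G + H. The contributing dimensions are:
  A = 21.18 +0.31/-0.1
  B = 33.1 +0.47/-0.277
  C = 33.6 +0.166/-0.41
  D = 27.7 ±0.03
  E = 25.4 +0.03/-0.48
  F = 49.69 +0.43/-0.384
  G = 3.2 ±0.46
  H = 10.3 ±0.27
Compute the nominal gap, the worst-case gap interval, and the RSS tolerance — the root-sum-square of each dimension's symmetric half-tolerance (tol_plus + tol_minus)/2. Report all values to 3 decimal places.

Stack each dimension's contribution:
  +A: nom +21.180 → Σnom=21.180; wc +0.310/-0.100 → slack +0.310/-0.100; half-tol=0.205, Σhalf²=0.042025
  +B: nom +33.100 → Σnom=54.280; wc +0.470/-0.277 → slack +0.780/-0.377; half-tol=0.373, Σhalf²=0.181527
  +C: nom +33.600 → Σnom=87.880; wc +0.166/-0.410 → slack +0.946/-0.787; half-tol=0.288, Σhalf²=0.264471
  -D: nom -27.700 → Σnom=60.180; wc +0.030/-0.030 → slack +0.976/-0.817; half-tol=0.030, Σhalf²=0.265371
  +E: nom +25.400 → Σnom=85.580; wc +0.030/-0.480 → slack +1.006/-1.297; half-tol=0.255, Σhalf²=0.330396
  -F: nom -49.690 → Σnom=35.890; wc +0.384/-0.430 → slack +1.390/-1.727; half-tol=0.407, Σhalf²=0.496045
  -G: nom -3.200 → Σnom=32.690; wc +0.460/-0.460 → slack +1.850/-2.187; half-tol=0.460, Σhalf²=0.707645
  +H: nom +10.300 → Σnom=42.990; wc +0.270/-0.270 → slack +2.120/-2.457; half-tol=0.270, Σhalf²=0.780545
Nominal = 42.990. Worst-case = [42.990 - 2.457, 42.990 + 2.120] = [40.533, 45.110]. RSS = √0.780545 = 0.883.

nominal=42.990 wc=[40.533,45.110] rss=0.883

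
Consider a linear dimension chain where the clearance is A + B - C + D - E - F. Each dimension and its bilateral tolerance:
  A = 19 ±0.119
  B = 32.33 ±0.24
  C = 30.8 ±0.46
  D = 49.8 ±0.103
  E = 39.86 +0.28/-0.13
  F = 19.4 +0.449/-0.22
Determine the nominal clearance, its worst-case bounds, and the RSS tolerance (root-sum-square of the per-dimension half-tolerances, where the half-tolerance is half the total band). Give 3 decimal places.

nominal=11.070 wc=[9.419,12.342] rss=0.669

Stack each dimension's contribution:
  +A: nom +19.000 → Σnom=19.000; wc +0.119/-0.119 → slack +0.119/-0.119; half-tol=0.119, Σhalf²=0.014161
  +B: nom +32.330 → Σnom=51.330; wc +0.240/-0.240 → slack +0.359/-0.359; half-tol=0.240, Σhalf²=0.071761
  -C: nom -30.800 → Σnom=20.530; wc +0.460/-0.460 → slack +0.819/-0.819; half-tol=0.460, Σhalf²=0.283361
  +D: nom +49.800 → Σnom=70.330; wc +0.103/-0.103 → slack +0.922/-0.922; half-tol=0.103, Σhalf²=0.293970
  -E: nom -39.860 → Σnom=30.470; wc +0.130/-0.280 → slack +1.052/-1.202; half-tol=0.205, Σhalf²=0.335995
  -F: nom -19.400 → Σnom=11.070; wc +0.220/-0.449 → slack +1.272/-1.651; half-tol=0.335, Σhalf²=0.447885
Nominal = 11.070. Worst-case = [11.070 - 1.651, 11.070 + 1.272] = [9.419, 12.342]. RSS = √0.447885 = 0.669.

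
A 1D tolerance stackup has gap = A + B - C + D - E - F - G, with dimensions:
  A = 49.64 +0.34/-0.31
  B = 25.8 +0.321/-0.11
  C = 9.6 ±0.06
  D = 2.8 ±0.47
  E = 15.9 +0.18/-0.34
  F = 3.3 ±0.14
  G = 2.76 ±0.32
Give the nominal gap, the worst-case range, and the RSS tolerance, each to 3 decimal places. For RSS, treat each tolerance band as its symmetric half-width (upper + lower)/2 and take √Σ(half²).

nominal=46.680 wc=[45.090,48.671] rss=0.752

Stack each dimension's contribution:
  +A: nom +49.640 → Σnom=49.640; wc +0.340/-0.310 → slack +0.340/-0.310; half-tol=0.325, Σhalf²=0.105625
  +B: nom +25.800 → Σnom=75.440; wc +0.321/-0.110 → slack +0.661/-0.420; half-tol=0.215, Σhalf²=0.152065
  -C: nom -9.600 → Σnom=65.840; wc +0.060/-0.060 → slack +0.721/-0.480; half-tol=0.060, Σhalf²=0.155665
  +D: nom +2.800 → Σnom=68.640; wc +0.470/-0.470 → slack +1.191/-0.950; half-tol=0.470, Σhalf²=0.376565
  -E: nom -15.900 → Σnom=52.740; wc +0.340/-0.180 → slack +1.531/-1.130; half-tol=0.260, Σhalf²=0.444165
  -F: nom -3.300 → Σnom=49.440; wc +0.140/-0.140 → slack +1.671/-1.270; half-tol=0.140, Σhalf²=0.463765
  -G: nom -2.760 → Σnom=46.680; wc +0.320/-0.320 → slack +1.991/-1.590; half-tol=0.320, Σhalf²=0.566165
Nominal = 46.680. Worst-case = [46.680 - 1.590, 46.680 + 1.991] = [45.090, 48.671]. RSS = √0.566165 = 0.752.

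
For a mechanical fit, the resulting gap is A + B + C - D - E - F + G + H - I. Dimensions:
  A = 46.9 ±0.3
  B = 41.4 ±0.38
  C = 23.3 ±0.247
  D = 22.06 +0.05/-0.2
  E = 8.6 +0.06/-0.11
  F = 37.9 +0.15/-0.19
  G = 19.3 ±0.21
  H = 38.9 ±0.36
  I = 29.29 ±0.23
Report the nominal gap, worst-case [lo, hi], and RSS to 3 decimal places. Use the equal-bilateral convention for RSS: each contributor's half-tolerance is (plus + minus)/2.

Stack each dimension's contribution:
  +A: nom +46.900 → Σnom=46.900; wc +0.300/-0.300 → slack +0.300/-0.300; half-tol=0.300, Σhalf²=0.090000
  +B: nom +41.400 → Σnom=88.300; wc +0.380/-0.380 → slack +0.680/-0.680; half-tol=0.380, Σhalf²=0.234400
  +C: nom +23.300 → Σnom=111.600; wc +0.247/-0.247 → slack +0.927/-0.927; half-tol=0.247, Σhalf²=0.295409
  -D: nom -22.060 → Σnom=89.540; wc +0.200/-0.050 → slack +1.127/-0.977; half-tol=0.125, Σhalf²=0.311034
  -E: nom -8.600 → Σnom=80.940; wc +0.110/-0.060 → slack +1.237/-1.037; half-tol=0.085, Σhalf²=0.318259
  -F: nom -37.900 → Σnom=43.040; wc +0.190/-0.150 → slack +1.427/-1.187; half-tol=0.170, Σhalf²=0.347159
  +G: nom +19.300 → Σnom=62.340; wc +0.210/-0.210 → slack +1.637/-1.397; half-tol=0.210, Σhalf²=0.391259
  +H: nom +38.900 → Σnom=101.240; wc +0.360/-0.360 → slack +1.997/-1.757; half-tol=0.360, Σhalf²=0.520859
  -I: nom -29.290 → Σnom=71.950; wc +0.230/-0.230 → slack +2.227/-1.987; half-tol=0.230, Σhalf²=0.573759
Nominal = 71.950. Worst-case = [71.950 - 1.987, 71.950 + 2.227] = [69.963, 74.177]. RSS = √0.573759 = 0.757.

nominal=71.950 wc=[69.963,74.177] rss=0.757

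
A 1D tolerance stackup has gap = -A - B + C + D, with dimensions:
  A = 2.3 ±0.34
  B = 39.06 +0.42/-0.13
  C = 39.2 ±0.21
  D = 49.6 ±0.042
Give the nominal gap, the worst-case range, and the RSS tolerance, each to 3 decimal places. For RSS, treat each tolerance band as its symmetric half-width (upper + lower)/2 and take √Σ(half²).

Stack each dimension's contribution:
  -A: nom -2.300 → Σnom=-2.300; wc +0.340/-0.340 → slack +0.340/-0.340; half-tol=0.340, Σhalf²=0.115600
  -B: nom -39.060 → Σnom=-41.360; wc +0.130/-0.420 → slack +0.470/-0.760; half-tol=0.275, Σhalf²=0.191225
  +C: nom +39.200 → Σnom=-2.160; wc +0.210/-0.210 → slack +0.680/-0.970; half-tol=0.210, Σhalf²=0.235325
  +D: nom +49.600 → Σnom=47.440; wc +0.042/-0.042 → slack +0.722/-1.012; half-tol=0.042, Σhalf²=0.237089
Nominal = 47.440. Worst-case = [47.440 - 1.012, 47.440 + 0.722] = [46.428, 48.162]. RSS = √0.237089 = 0.487.

nominal=47.440 wc=[46.428,48.162] rss=0.487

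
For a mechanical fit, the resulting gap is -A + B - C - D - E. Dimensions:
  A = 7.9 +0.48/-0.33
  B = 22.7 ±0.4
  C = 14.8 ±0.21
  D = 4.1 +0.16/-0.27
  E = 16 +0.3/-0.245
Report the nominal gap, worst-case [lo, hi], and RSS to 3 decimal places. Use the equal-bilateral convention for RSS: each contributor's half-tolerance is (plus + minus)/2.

nominal=-20.100 wc=[-21.650,-18.645] rss=0.699

Stack each dimension's contribution:
  -A: nom -7.900 → Σnom=-7.900; wc +0.330/-0.480 → slack +0.330/-0.480; half-tol=0.405, Σhalf²=0.164025
  +B: nom +22.700 → Σnom=14.800; wc +0.400/-0.400 → slack +0.730/-0.880; half-tol=0.400, Σhalf²=0.324025
  -C: nom -14.800 → Σnom=-0.000; wc +0.210/-0.210 → slack +0.940/-1.090; half-tol=0.210, Σhalf²=0.368125
  -D: nom -4.100 → Σnom=-4.100; wc +0.270/-0.160 → slack +1.210/-1.250; half-tol=0.215, Σhalf²=0.414350
  -E: nom -16.000 → Σnom=-20.100; wc +0.245/-0.300 → slack +1.455/-1.550; half-tol=0.272, Σhalf²=0.488606
Nominal = -20.100. Worst-case = [-20.100 - 1.550, -20.100 + 1.455] = [-21.650, -18.645]. RSS = √0.488606 = 0.699.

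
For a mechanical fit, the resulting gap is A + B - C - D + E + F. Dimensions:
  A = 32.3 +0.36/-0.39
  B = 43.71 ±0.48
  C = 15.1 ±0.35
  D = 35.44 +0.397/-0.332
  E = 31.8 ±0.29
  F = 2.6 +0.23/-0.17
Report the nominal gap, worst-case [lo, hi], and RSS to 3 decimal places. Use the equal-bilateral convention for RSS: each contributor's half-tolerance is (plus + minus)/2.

nominal=59.870 wc=[57.793,61.912] rss=0.866

Stack each dimension's contribution:
  +A: nom +32.300 → Σnom=32.300; wc +0.360/-0.390 → slack +0.360/-0.390; half-tol=0.375, Σhalf²=0.140625
  +B: nom +43.710 → Σnom=76.010; wc +0.480/-0.480 → slack +0.840/-0.870; half-tol=0.480, Σhalf²=0.371025
  -C: nom -15.100 → Σnom=60.910; wc +0.350/-0.350 → slack +1.190/-1.220; half-tol=0.350, Σhalf²=0.493525
  -D: nom -35.440 → Σnom=25.470; wc +0.332/-0.397 → slack +1.522/-1.617; half-tol=0.365, Σhalf²=0.626385
  +E: nom +31.800 → Σnom=57.270; wc +0.290/-0.290 → slack +1.812/-1.907; half-tol=0.290, Σhalf²=0.710485
  +F: nom +2.600 → Σnom=59.870; wc +0.230/-0.170 → slack +2.042/-2.077; half-tol=0.200, Σhalf²=0.750485
Nominal = 59.870. Worst-case = [59.870 - 2.077, 59.870 + 2.042] = [57.793, 61.912]. RSS = √0.750485 = 0.866.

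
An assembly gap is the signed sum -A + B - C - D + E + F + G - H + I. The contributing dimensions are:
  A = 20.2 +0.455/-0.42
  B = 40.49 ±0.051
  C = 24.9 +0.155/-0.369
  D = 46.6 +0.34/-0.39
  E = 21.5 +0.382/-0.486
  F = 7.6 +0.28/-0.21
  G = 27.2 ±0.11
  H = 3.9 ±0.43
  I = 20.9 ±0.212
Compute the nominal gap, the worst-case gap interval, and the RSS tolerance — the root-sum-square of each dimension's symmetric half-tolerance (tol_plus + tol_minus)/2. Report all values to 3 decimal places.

nominal=22.090 wc=[19.641,24.734] rss=0.941

Stack each dimension's contribution:
  -A: nom -20.200 → Σnom=-20.200; wc +0.420/-0.455 → slack +0.420/-0.455; half-tol=0.438, Σhalf²=0.191406
  +B: nom +40.490 → Σnom=20.290; wc +0.051/-0.051 → slack +0.471/-0.506; half-tol=0.051, Σhalf²=0.194007
  -C: nom -24.900 → Σnom=-4.610; wc +0.369/-0.155 → slack +0.840/-0.661; half-tol=0.262, Σhalf²=0.262651
  -D: nom -46.600 → Σnom=-51.210; wc +0.390/-0.340 → slack +1.230/-1.001; half-tol=0.365, Σhalf²=0.395876
  +E: nom +21.500 → Σnom=-29.710; wc +0.382/-0.486 → slack +1.612/-1.487; half-tol=0.434, Σhalf²=0.584232
  +F: nom +7.600 → Σnom=-22.110; wc +0.280/-0.210 → slack +1.892/-1.697; half-tol=0.245, Σhalf²=0.644257
  +G: nom +27.200 → Σnom=5.090; wc +0.110/-0.110 → slack +2.002/-1.807; half-tol=0.110, Σhalf²=0.656357
  -H: nom -3.900 → Σnom=1.190; wc +0.430/-0.430 → slack +2.432/-2.237; half-tol=0.430, Σhalf²=0.841257
  +I: nom +20.900 → Σnom=22.090; wc +0.212/-0.212 → slack +2.644/-2.449; half-tol=0.212, Σhalf²=0.886201
Nominal = 22.090. Worst-case = [22.090 - 2.449, 22.090 + 2.644] = [19.641, 24.734]. RSS = √0.886201 = 0.941.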